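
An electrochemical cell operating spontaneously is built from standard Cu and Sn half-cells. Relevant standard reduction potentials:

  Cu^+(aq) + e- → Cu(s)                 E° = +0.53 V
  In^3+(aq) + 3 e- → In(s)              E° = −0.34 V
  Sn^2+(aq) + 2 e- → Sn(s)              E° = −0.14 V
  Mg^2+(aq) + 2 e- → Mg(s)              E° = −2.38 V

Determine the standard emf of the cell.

+0.67 V

The Cu⁺/Cu couple has the higher E°, so Cu ion is reduced (cathode) and Sn is oxidized (anode).
E°cell = E°(cathode) − E°(anode) = +0.53 − (−0.14) = +0.67 V.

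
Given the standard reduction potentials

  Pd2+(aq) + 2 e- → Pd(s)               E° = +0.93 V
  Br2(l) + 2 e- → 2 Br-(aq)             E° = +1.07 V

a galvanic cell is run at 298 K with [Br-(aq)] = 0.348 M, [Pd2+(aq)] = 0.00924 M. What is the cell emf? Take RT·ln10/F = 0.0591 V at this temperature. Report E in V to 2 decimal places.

Since E°(Br₂/Br⁻) > E°(Pd²⁺/Pd), Br₂/Br⁻ serves as the cathode.
E°cell = +1.07 − (+0.93) = +0.14 V, with n = 2 electrons transferred.
Balancing gives Br2(l) + Pd(s) → 2 Br-(aq) + Pd2+(aq); hence Q = [Br-(aq)]^2·[Pd2+(aq)] = 0.00112 (log Q = −2.951).
Applying E = E° − (RT ln10/nF)·log Q gives +0.14 − (0.0591/2)(−2.951) = +0.23 V.

+0.23 V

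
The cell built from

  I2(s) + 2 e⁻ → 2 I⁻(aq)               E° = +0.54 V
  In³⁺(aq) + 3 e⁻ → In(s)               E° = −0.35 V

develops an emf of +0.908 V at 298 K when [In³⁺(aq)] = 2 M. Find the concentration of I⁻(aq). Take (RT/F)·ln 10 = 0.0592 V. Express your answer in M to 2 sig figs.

0.39 M

I₂/I⁻ is the cathode (higher E°); E°cell = +0.54 − (−0.35) = +0.89 V with n = 6.
From the Nernst equation, log Q = n(E° − E)/0.0592 = 6·(+0.89 − (+0.908))/0.0592 = −1.824.
For 3 I2(s) + 2 In(s) → 6 I⁻(aq) + 2 In³⁺(aq), the reaction quotient is Q = [I⁻(aq)]^6·[In³⁺(aq)]^2.
Substituting the known concentrations and solving, log [I⁻(aq)] = −0.404 and [I⁻(aq)] = 0.39 M.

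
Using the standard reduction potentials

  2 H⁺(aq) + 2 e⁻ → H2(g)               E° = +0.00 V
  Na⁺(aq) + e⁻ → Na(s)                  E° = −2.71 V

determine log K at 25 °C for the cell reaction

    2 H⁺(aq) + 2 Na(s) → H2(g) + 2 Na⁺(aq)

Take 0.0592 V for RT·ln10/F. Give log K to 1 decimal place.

log K = 91.6

The 2H⁺/H₂ couple is reduced (cathode); E°cell = +0.00 − (−2.71) = +2.71 V with n = 2.
At equilibrium E = 0, so log K = nE°cell / 0.0592 = (2)(+2.71) / 0.0592 = 91.6.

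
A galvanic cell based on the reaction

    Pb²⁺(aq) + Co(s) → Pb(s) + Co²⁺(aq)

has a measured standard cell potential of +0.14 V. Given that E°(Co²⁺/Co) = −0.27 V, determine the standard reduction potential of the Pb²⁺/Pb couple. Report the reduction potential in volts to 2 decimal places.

In the reaction as written the Pb²⁺/Pb couple is reduced (cathode) and Co²⁺/Co is oxidized (anode), so E°cell = E°(Pb²⁺/Pb) − E°(Co²⁺/Co).
E°(Pb²⁺/Pb) = E°cell + E°(anode) = +0.14 + (−0.27) = −0.13 V.

−0.13 V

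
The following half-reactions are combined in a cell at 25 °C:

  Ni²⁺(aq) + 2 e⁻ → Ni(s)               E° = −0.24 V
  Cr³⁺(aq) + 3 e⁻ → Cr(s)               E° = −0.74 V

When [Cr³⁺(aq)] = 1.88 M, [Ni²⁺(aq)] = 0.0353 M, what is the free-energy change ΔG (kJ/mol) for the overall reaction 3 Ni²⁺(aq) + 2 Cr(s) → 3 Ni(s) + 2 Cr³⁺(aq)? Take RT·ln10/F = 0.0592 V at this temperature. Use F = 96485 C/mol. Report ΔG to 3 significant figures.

−261 kJ/mol

With Ni²⁺/Ni reduced at the cathode, E°cell = −0.24 − (−0.74) = +0.50 V and n = 6.
Q = [Cr³⁺(aq)]^2 / [Ni²⁺(aq)]^3 = 8.04×10^4, so log Q = 4.905 and E = +0.50 − (0.0592/6)(4.905) = +0.4516 V.
Finally ΔG = −nFE = −(6)(96485 C/mol)(+0.4516 V) = −261 kJ/mol.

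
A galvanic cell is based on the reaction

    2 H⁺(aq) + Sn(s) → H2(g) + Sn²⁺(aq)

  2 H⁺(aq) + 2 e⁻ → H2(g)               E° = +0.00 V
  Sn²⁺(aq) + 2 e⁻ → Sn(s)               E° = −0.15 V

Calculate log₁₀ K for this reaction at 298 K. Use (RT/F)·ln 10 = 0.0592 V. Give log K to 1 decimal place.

The 2H⁺/H₂ couple is reduced (cathode); E°cell = +0.00 − (−0.15) = +0.15 V with n = 2.
At equilibrium E = 0, so log K = nE°cell / 0.0592 = (2)(+0.15) / 0.0592 = 5.1.

log K = 5.1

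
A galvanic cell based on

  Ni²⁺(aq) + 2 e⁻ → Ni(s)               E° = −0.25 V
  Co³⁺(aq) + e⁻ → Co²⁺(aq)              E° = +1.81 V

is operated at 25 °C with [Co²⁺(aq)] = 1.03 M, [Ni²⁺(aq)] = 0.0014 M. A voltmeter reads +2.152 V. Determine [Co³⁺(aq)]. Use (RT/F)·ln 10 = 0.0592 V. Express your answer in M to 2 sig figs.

1.4 M

The Co³⁺/Co²⁺ couple has the larger reduction potential, so it is the cathode: E°cell = +1.81 − (−0.25) = +2.06 V and n = 2.
Since E = E° − (0.0592/n)·log Q, log Q = n(E° − E)/0.0592 = −3.108.
For 2 Co³⁺(aq) + Ni(s) → 2 Co²⁺(aq) + Ni²⁺(aq), the reaction quotient is Q = ([Co²⁺(aq)]^2·[Ni²⁺(aq)]) / [Co³⁺(aq)]^2.
Substituting the known concentrations and solving, log [Co³⁺(aq)] = 0.140 and [Co³⁺(aq)] = 1.4 M.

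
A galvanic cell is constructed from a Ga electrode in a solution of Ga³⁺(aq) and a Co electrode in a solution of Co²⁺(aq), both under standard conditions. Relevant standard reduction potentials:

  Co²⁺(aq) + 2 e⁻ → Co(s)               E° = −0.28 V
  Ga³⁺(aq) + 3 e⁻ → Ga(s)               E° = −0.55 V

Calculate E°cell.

+0.27 V

The Co²⁺/Co couple has the higher E°, so Co ion is reduced (cathode) and Ga is oxidized (anode).
E°cell = E°(cathode) − E°(anode) = −0.28 − (−0.55) = +0.27 V.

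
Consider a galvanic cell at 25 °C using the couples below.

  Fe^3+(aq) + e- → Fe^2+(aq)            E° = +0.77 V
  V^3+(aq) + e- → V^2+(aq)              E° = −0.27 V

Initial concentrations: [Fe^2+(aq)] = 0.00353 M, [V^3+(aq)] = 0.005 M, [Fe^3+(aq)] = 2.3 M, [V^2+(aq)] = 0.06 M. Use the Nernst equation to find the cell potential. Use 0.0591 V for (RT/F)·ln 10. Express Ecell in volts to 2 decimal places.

The Fe³⁺/Fe²⁺ couple has the more positive E°, so it is the cathode; V³⁺/V²⁺ is the anode.
The standard potential is +0.77 − (−0.27) = +1.04 V and the balanced reaction transfers n = 1 electron.
Balancing gives Fe^3+(aq) + V^2+(aq) → Fe^2+(aq) + V^3+(aq); hence Q = ([Fe^2+(aq)]·[V^3+(aq)]) / ([Fe^3+(aq)]·[V^2+(aq)]) = 0.000128 (log Q = −3.893).
Applying E = E° − (RT ln10/nF)·log Q gives +1.04 − (0.0591/1)(−3.893) = +1.27 V.

+1.27 V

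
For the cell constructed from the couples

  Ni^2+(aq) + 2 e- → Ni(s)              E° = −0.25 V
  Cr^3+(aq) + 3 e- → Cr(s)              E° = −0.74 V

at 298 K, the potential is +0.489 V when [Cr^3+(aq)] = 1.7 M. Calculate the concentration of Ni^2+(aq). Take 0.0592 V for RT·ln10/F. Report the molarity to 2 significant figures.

Ni²⁺/Ni is the cathode (higher E°); E°cell = −0.25 − (−0.74) = +0.49 V with n = 6.
Since E = E° − (0.0592/n)·log Q, log Q = n(E° − E)/0.0592 = 0.101.
Balancing electrons gives 3 Ni^2+(aq) + 2 Cr(s) → 3 Ni(s) + 2 Cr^3+(aq); thus Q = [Cr^3+(aq)]^2 / [Ni^2+(aq)]^3.
Substituting the known concentrations and solving, log [Ni^2+(aq)] = 0.120 and [Ni^2+(aq)] = 1.3 M.

1.3 M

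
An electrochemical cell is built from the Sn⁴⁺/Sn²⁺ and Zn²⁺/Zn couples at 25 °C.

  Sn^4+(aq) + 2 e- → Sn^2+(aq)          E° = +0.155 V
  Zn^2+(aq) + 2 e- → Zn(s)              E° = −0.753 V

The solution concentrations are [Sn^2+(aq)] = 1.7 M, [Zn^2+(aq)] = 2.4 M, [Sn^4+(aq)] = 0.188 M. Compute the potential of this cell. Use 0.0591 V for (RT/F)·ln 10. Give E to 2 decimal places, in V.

Since E°(Sn⁴⁺/Sn²⁺) > E°(Zn²⁺/Zn), Sn⁴⁺/Sn²⁺ serves as the cathode.
E°cell = E°cat − E°an = +0.155 − (−0.753) = +0.908 V; n = 2.
Balancing gives Sn^4+(aq) + Zn(s) → Sn^2+(aq) + Zn^2+(aq); hence Q = ([Sn^2+(aq)]·[Zn^2+(aq)]) / [Sn^4+(aq)] = 21.7 (log Q = 1.337).
By the Nernst equation, E = +0.908 − (0.0591/2)·(1.337) = +0.87 V.

+0.87 V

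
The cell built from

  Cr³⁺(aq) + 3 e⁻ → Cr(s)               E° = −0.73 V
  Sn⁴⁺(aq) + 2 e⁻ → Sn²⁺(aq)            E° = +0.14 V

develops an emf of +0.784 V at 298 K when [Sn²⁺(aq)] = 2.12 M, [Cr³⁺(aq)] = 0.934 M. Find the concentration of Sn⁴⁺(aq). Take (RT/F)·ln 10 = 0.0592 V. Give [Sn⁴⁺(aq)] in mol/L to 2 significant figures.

0.0025 M

Sn⁴⁺/Sn²⁺ is the cathode (higher E°); E°cell = +0.14 − (−0.73) = +0.87 V with n = 6.
Since E = E° − (0.0592/n)·log Q, log Q = n(E° − E)/0.0592 = 8.716.
Balancing electrons gives 3 Sn⁴⁺(aq) + 2 Cr(s) → 3 Sn²⁺(aq) + 2 Cr³⁺(aq); thus Q = ([Sn²⁺(aq)]^3·[Cr³⁺(aq)]^2) / [Sn⁴⁺(aq)]^3.
Solving for the unknown gives log [Sn⁴⁺(aq)] = −2.599, so [Sn⁴⁺(aq)] ≈ 0.0025 M.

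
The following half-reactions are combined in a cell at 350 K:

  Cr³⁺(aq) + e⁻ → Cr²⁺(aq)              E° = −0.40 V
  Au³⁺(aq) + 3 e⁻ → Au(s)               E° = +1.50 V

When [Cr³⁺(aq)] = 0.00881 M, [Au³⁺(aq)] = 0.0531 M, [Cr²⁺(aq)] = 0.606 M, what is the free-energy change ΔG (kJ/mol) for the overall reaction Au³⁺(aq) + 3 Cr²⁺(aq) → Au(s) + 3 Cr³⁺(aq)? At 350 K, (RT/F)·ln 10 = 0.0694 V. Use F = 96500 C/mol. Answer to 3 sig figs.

With Au³⁺/Au reduced at the cathode, E°cell = +1.50 − (−0.40) = +1.90 V and n = 3.
The reaction quotient is [Cr³⁺(aq)]^3 / ([Au³⁺(aq)]·[Cr²⁺(aq)]^3) = 5.79×10^−5; by Nernst, E = +1.90 − (0.0694/3)(−4.238) = +1.9980 V.
Finally ΔG = −nFE = −(3)(96500 C/mol)(+1.9980 V) = −578 kJ/mol.

−578 kJ/mol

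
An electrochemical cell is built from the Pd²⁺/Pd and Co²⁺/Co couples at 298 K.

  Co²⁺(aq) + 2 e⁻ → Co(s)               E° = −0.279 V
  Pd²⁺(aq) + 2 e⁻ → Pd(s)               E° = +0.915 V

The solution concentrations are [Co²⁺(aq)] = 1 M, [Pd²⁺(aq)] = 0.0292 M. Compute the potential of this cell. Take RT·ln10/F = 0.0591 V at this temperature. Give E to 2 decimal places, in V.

+1.15 V

Pd²⁺/Pd is reduced (cathode, E° = +0.915 V) and Co²⁺/Co is oxidized (anode).
The standard potential is +0.915 − (−0.279) = +1.194 V and the balanced reaction transfers n = 2 electrons.
Balancing gives Pd²⁺(aq) + Co(s) → Pd(s) + Co²⁺(aq); hence Q = [Co²⁺(aq)] / [Pd²⁺(aq)] = 34.2 (log Q = 1.535).
Applying E = E° − (RT ln10/nF)·log Q gives +1.194 − (0.0591/2)(1.535) = +1.15 V.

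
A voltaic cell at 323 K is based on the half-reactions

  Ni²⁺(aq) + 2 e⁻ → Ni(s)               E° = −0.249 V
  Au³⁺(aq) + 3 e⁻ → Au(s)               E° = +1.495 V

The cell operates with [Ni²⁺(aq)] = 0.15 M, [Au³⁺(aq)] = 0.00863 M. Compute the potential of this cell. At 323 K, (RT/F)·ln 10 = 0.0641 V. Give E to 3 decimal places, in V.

Since E°(Au³⁺/Au) > E°(Ni²⁺/Ni), Au³⁺/Au serves as the cathode.
The standard potential is +1.495 − (−0.249) = +1.744 V and the balanced reaction transfers n = 6 electrons.
The balanced reaction is 2 Au³⁺(aq) + 3 Ni(s) → 2 Au(s) + 3 Ni²⁺(aq), so Q = [Ni²⁺(aq)]^3 / [Au³⁺(aq)]^2 = 45.3 and log Q = 1.656.
By the Nernst equation, E = +1.744 − (0.0641/6)·(1.656) = +1.726 V.

+1.726 V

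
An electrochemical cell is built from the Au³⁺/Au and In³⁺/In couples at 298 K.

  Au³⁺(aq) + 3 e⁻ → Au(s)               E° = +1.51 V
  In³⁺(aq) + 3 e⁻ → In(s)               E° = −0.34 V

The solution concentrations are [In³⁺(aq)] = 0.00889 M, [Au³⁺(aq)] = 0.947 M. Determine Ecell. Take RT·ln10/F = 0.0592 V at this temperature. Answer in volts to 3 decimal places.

Au³⁺/Au is reduced (cathode, E° = +1.51 V) and In³⁺/In is oxidized (anode).
E°cell = +1.51 − (−0.34) = +1.85 V, with n = 3 electrons transferred.
Balancing gives Au³⁺(aq) + In(s) → Au(s) + In³⁺(aq); hence Q = [In³⁺(aq)] / [Au³⁺(aq)] = 0.00939 (log Q = −2.027).
E = E° − (0.0592/n)·log Q = +1.85 − (0.0592/3)(−2.027) = +1.890 V.

+1.890 V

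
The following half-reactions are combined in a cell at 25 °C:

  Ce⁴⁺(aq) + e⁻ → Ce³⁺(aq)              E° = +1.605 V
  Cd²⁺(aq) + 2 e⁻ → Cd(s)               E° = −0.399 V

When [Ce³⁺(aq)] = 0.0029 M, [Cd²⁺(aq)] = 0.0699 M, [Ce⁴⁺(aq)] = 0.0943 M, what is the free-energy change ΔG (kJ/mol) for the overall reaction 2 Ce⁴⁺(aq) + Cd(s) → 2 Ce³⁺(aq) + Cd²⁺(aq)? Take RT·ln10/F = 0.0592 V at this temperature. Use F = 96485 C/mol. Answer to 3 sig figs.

The standard cell potential is +1.605 − (−0.399) = +2.004 V, with n = 2 electrons in the balanced equation.
Q = ([Ce³⁺(aq)]^2·[Cd²⁺(aq)]) / [Ce⁴⁺(aq)]^2 = 6.61×10^−5, so log Q = −4.180 and E = +2.004 − (0.0592/2)(−4.180) = +2.1277 V.
ΔG = −nFE = −(2)(96485)(+2.1277) J/mol = −411 kJ/mol.

−411 kJ/mol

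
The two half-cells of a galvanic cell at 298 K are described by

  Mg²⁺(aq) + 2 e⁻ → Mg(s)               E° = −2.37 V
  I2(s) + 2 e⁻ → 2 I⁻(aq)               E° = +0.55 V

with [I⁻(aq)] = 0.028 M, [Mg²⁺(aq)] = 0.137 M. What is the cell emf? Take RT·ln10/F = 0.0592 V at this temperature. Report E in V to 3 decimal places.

+3.037 V

Since E°(I₂/I⁻) > E°(Mg²⁺/Mg), I₂/I⁻ serves as the cathode.
E°cell = +0.55 − (−2.37) = +2.92 V, with n = 2 electrons transferred.
For the overall reaction I2(s) + Mg(s) → 2 I⁻(aq) + Mg²⁺(aq), Q = [I⁻(aq)]^2·[Mg²⁺(aq)] = 0.000107, giving log Q = −3.969.
E = E° − (0.0592/n)·log Q = +2.92 − (0.0592/2)(−3.969) = +3.037 V.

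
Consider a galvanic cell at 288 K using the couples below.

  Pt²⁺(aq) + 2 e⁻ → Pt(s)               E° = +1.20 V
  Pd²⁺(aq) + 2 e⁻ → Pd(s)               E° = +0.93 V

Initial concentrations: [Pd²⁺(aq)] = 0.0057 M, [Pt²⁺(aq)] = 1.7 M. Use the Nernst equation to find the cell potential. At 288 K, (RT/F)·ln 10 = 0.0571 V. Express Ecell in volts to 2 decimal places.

+0.34 V

Pt²⁺/Pt is reduced (cathode, E° = +1.20 V) and Pd²⁺/Pd is oxidized (anode).
E°cell = E°cat − E°an = +1.20 − (+0.93) = +0.27 V; n = 2.
Balancing gives Pt²⁺(aq) + Pd(s) → Pt(s) + Pd²⁺(aq); hence Q = [Pd²⁺(aq)] / [Pt²⁺(aq)] = 0.00335 (log Q = −2.475).
By the Nernst equation, E = +0.27 − (0.0571/2)·(−2.475) = +0.34 V.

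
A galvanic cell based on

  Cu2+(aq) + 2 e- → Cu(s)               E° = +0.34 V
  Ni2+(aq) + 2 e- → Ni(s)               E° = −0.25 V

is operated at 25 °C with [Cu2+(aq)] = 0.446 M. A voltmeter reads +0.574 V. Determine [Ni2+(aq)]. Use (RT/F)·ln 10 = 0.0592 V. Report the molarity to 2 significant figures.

1.5 M

The Cu²⁺/Cu couple has the larger reduction potential, so it is the cathode: E°cell = +0.34 − (−0.25) = +0.59 V and n = 2.
From the Nernst equation, log Q = n(E° − E)/0.0592 = 2·(+0.59 − (+0.574))/0.0592 = 0.541.
For Cu2+(aq) + Ni(s) → Cu(s) + Ni2+(aq), the reaction quotient is Q = [Ni2+(aq)] / [Cu2+(aq)].
Substituting the known concentrations and solving, log [Ni2+(aq)] = 0.190 and [Ni2+(aq)] = 1.5 M.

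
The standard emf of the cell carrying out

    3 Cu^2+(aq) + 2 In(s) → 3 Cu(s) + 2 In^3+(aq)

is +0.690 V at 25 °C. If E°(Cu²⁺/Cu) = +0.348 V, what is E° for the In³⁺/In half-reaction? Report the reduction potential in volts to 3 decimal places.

In the reaction as written the Cu²⁺/Cu couple is reduced (cathode) and In³⁺/In is oxidized (anode), so E°cell = E°(Cu²⁺/Cu) − E°(In³⁺/In).
E°(In³⁺/In) = E°(cathode) − E°cell = +0.348 − (+0.690) = −0.342 V.

−0.342 V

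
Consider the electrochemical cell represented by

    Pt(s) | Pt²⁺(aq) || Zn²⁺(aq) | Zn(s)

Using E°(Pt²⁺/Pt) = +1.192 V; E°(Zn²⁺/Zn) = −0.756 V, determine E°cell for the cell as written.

−1.948 V

By convention the left-hand electrode in cell notation is the anode (oxidation) and the right-hand electrode is the cathode (reduction).
E°cell = E°(right) − E°(left) = −0.756 − (+1.192) = −1.948 V.
The negative sign shows that, as written, the cell would require an external voltage to drive the reaction.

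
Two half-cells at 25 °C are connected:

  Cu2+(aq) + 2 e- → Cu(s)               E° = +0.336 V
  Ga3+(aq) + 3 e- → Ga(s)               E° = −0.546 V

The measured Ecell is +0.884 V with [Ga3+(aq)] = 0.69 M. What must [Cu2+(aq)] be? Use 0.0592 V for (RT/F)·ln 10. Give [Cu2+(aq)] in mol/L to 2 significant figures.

0.91 M

With Cu²⁺/Cu at the cathode and Ga³⁺/Ga at the anode, E°cell = +0.336 − (−0.546) = +0.882 V (n = 6).
Rearranging E = E° − (0.0592/n)·log Q gives log Q = 6(+0.882 − (+0.884))/0.0592 = −0.203.
The balanced reaction is 3 Cu2+(aq) + 2 Ga(s) → 3 Cu(s) + 2 Ga3+(aq), so Q = [Ga3+(aq)]^2 / [Cu2+(aq)]^3.
Isolating [Cu2+(aq)] in Q = 10^{−0.203} yields log [Cu2+(aq)] = −0.040, i.e. 0.91 M.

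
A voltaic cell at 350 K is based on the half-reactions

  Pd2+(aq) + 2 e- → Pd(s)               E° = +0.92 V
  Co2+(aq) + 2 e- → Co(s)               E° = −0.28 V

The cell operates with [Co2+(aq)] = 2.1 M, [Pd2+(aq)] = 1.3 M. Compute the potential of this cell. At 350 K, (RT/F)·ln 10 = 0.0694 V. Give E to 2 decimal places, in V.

+1.19 V

Since E°(Pd²⁺/Pd) > E°(Co²⁺/Co), Pd²⁺/Pd serves as the cathode.
E°cell = E°cat − E°an = +0.92 − (−0.28) = +1.20 V; n = 2.
The balanced reaction is Pd2+(aq) + Co(s) → Pd(s) + Co2+(aq), so Q = [Co2+(aq)] / [Pd2+(aq)] = 1.62 and log Q = 0.208.
By the Nernst equation, E = +1.20 − (0.0694/2)·(0.208) = +1.19 V.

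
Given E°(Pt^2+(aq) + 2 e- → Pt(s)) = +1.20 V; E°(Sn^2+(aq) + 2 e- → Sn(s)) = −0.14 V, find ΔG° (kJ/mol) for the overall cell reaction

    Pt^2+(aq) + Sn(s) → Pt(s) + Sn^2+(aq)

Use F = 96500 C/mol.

In the reaction as written Pt^2+(aq) is reduced, so the Pt²⁺/Pt couple is the cathode and Sn²⁺/Sn is the anode.
E°cell = +1.20 − (−0.14) = +1.34 V; balancing electrons gives n = 2.
ΔG° = −nFE°cell = −(2)(96500)(+1.34) J/mol = −259 kJ/mol.

−259 kJ/mol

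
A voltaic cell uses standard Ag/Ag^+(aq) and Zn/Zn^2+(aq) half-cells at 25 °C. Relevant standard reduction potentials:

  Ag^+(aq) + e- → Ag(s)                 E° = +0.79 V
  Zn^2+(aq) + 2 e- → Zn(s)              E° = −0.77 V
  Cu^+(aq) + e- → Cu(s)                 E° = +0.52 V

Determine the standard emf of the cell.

+1.56 V

The Ag⁺/Ag couple has the higher E°, so Ag ion is reduced (cathode) and Zn is oxidized (anode).
E°cell = E°(cathode) − E°(anode) = +0.79 − (−0.77) = +1.56 V.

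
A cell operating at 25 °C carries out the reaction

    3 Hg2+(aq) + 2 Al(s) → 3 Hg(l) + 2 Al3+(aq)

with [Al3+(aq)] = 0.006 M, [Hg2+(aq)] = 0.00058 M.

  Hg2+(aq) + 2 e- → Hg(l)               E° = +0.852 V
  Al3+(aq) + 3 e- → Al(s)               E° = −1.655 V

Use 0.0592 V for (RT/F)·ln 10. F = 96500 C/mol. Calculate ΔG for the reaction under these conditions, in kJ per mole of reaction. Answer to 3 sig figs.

The standard cell potential is +0.852 − (−1.655) = +2.507 V, with n = 6 electrons in the balanced equation.
Here Q = [Al3+(aq)]^2 / [Hg2+(aq)]^3 = 1.85×10^5 (log Q = 5.266), giving E = +2.507 − (0.0592/6)·(5.266) = +2.4550 V.
ΔG = −nFE = −(6)(96500)(+2.4550) J/mol = −1420 kJ/mol.

−1420 kJ/mol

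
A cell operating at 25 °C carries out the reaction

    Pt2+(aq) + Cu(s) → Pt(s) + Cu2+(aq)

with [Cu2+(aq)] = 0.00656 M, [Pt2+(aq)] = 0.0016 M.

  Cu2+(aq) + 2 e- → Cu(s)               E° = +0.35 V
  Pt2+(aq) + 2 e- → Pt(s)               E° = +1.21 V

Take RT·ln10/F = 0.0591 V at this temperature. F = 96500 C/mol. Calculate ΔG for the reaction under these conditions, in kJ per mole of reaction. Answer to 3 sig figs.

With Pt²⁺/Pt reduced at the cathode, E°cell = +1.21 − (+0.35) = +0.86 V and n = 2.
Q = [Cu2+(aq)] / [Pt2+(aq)] = 4.1, so log Q = 0.613 and E = +0.86 − (0.0591/2)(0.613) = +0.8419 V.
Finally ΔG = −nFE = −(2)(96500 C/mol)(+0.8419 V) = −162 kJ/mol.

−162 kJ/mol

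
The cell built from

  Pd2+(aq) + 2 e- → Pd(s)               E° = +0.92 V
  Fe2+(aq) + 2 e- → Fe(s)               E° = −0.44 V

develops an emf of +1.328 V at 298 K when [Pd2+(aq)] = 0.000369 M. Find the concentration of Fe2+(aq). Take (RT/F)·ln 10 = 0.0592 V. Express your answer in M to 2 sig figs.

0.0044 M

With Pd²⁺/Pd at the cathode and Fe²⁺/Fe at the anode, E°cell = +0.92 − (−0.44) = +1.36 V (n = 2).
Since E = E° − (0.0592/n)·log Q, log Q = n(E° − E)/0.0592 = 1.081.
The balanced reaction is Pd2+(aq) + Fe(s) → Pd(s) + Fe2+(aq), so Q = [Fe2+(aq)] / [Pd2+(aq)].
Isolating [Fe2+(aq)] in Q = 10^{1.081} yields log [Fe2+(aq)] = −2.352, i.e. 0.0044 M.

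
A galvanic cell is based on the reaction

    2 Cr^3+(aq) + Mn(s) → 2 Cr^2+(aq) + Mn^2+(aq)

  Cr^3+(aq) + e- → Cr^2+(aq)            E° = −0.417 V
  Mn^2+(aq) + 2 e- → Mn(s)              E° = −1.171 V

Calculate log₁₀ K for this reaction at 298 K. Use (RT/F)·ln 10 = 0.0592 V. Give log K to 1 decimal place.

The Cr³⁺/Cr²⁺ couple is reduced (cathode); E°cell = −0.417 − (−1.171) = +0.754 V with n = 2.
At equilibrium E = 0, so log K = nE°cell / 0.0592 = (2)(+0.754) / 0.0592 = 25.5.

log K = 25.5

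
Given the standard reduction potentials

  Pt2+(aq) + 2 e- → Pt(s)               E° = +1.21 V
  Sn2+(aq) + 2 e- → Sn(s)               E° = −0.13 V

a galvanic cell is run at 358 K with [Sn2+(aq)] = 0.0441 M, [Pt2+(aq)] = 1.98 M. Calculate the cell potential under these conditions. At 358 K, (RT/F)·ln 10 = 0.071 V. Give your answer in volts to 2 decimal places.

Since E°(Pt²⁺/Pt) > E°(Sn²⁺/Sn), Pt²⁺/Pt serves as the cathode.
The standard potential is +1.21 − (−0.13) = +1.34 V and the balanced reaction transfers n = 2 electrons.
For the overall reaction Pt2+(aq) + Sn(s) → Pt(s) + Sn2+(aq), Q = [Sn2+(aq)] / [Pt2+(aq)] = 0.0223, giving log Q = −1.652.
E = E° − (0.071/n)·log Q = +1.34 − (0.071/2)(−1.652) = +1.40 V.

+1.40 V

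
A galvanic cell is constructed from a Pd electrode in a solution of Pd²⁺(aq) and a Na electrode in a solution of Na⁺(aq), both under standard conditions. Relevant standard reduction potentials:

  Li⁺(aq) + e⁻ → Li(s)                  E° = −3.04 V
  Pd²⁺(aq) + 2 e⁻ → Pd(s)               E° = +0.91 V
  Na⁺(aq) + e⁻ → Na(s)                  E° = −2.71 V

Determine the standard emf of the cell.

Of the two couples in this cell, the one with the more positive reduction potential is reduced at the cathode: here that is Pd²⁺/Pd (+0.91 V); Na⁺/Na (−2.71 V) is the anode.
E°cell = E°(cathode) − E°(anode) = +0.91 − (−2.71) = +3.62 V.

+3.62 V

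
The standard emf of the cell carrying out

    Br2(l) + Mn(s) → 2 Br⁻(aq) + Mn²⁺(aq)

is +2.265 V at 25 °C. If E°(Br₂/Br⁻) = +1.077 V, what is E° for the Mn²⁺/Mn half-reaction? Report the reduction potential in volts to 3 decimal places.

−1.188 V

In the reaction as written the Br₂/Br⁻ couple is reduced (cathode) and Mn²⁺/Mn is oxidized (anode), so E°cell = E°(Br₂/Br⁻) − E°(Mn²⁺/Mn).
E°(Mn²⁺/Mn) = E°(cathode) − E°cell = +1.077 − (+2.265) = −1.188 V.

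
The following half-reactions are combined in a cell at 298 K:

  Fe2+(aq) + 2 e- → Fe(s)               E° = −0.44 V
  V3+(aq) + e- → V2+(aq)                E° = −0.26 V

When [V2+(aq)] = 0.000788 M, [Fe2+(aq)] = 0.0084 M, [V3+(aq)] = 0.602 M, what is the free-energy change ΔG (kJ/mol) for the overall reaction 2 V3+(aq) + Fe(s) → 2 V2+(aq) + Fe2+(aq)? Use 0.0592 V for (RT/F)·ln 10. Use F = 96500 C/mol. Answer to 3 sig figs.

−79.5 kJ/mol

With V³⁺/V²⁺ reduced at the cathode, E°cell = −0.26 − (−0.44) = +0.18 V and n = 2.
Here Q = ([V2+(aq)]^2·[Fe2+(aq)]) / [V3+(aq)]^2 = 1.44×10^−8 (log Q = −7.842), giving E = +0.18 − (0.0592/2)·(−7.842) = +0.4121 V.
ΔG = −nFE = −(2)(96500)(+0.4121) J/mol = −79.5 kJ/mol.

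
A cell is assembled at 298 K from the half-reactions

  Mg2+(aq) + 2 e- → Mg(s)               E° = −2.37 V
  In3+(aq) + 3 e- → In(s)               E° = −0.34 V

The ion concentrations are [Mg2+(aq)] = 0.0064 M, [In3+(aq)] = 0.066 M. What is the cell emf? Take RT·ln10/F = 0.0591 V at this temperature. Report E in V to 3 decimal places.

+2.072 V

In³⁺/In is reduced (cathode, E° = −0.34 V) and Mg²⁺/Mg is oxidized (anode).
E°cell = −0.34 − (−2.37) = +2.03 V, with n = 6 electrons transferred.
Balancing gives 2 In3+(aq) + 3 Mg(s) → 2 In(s) + 3 Mg2+(aq); hence Q = [Mg2+(aq)]^3 / [In3+(aq)]^2 = 6.02×10^−5 (log Q = −4.221).
E = E° − (0.0591/n)·log Q = +2.03 − (0.0591/6)(−4.221) = +2.072 V.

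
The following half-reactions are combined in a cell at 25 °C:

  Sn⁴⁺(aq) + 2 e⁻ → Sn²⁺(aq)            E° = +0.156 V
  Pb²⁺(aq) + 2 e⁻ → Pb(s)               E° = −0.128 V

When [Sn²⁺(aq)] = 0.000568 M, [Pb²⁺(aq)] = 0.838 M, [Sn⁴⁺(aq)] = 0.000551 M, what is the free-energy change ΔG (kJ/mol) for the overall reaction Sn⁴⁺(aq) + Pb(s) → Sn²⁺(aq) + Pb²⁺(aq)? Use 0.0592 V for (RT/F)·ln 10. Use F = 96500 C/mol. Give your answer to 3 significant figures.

The standard cell potential is +0.156 − (−0.128) = +0.284 V, with n = 2 electrons in the balanced equation.
Here Q = ([Sn²⁺(aq)]·[Pb²⁺(aq)]) / [Sn⁴⁺(aq)] = 0.864 (log Q = −0.064), giving E = +0.284 − (0.0592/2)·(−0.064) = +0.2859 V.
Then ΔG = −nFE = −2 × 96500 × +0.2859 J/mol = −55.2 kJ/mol.

−55.2 kJ/mol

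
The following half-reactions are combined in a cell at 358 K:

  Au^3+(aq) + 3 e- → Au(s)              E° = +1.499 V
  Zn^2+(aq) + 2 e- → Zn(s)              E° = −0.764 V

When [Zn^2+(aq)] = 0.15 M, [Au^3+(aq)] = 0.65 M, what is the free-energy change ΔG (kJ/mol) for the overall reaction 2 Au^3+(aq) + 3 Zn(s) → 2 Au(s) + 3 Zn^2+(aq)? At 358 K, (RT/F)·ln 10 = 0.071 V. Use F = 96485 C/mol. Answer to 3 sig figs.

E°cell = +1.499 − (−0.764) = +2.263 V; the balanced reaction transfers n = 6 electrons.
The reaction quotient is [Zn^2+(aq)]^3 / [Au^3+(aq)]^2 = 0.00799; by Nernst, E = +2.263 − (0.071/6)(−2.098) = +2.2878 V.
ΔG = −nFE = −(6)(96485)(+2.2878) J/mol = −1320 kJ/mol.

−1320 kJ/mol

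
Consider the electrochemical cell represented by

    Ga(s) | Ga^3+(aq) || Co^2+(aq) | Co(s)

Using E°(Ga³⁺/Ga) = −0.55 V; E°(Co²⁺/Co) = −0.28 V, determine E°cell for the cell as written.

By convention the left-hand electrode in cell notation is the anode (oxidation) and the right-hand electrode is the cathode (reduction).
E°cell = E°(right) − E°(left) = −0.28 − (−0.55) = +0.27 V.

+0.27 V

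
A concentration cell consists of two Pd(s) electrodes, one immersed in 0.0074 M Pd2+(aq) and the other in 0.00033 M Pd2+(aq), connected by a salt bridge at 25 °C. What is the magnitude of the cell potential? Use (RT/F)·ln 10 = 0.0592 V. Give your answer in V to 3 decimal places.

0.040 V

For a concentration cell E°cell = 0, since both electrodes use the same couple.
The compartment with the higher Pd2+(aq) concentration (0.0074 M) acts as the cathode; ions are reduced there and produced at the dilute (0.00033 M) anode.
With n = 2, Ecell = −(0.0592/2)·log([dilute]/[conc]) = −(0.0592/2)·log(0.00033/0.0074) = +0.040 V.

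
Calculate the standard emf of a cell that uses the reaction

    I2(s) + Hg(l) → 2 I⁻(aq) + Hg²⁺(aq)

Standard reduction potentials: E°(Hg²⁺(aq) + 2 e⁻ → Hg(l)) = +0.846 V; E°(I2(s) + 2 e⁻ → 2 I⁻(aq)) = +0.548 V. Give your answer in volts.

In the reaction as written, I2(s) is reduced (cathode) and Hg²⁺(aq) is produced by oxidation at the anode.
E°cell = E°(cathode) − E°(anode) = +0.548 − (+0.846) = −0.298 V.

−0.298 V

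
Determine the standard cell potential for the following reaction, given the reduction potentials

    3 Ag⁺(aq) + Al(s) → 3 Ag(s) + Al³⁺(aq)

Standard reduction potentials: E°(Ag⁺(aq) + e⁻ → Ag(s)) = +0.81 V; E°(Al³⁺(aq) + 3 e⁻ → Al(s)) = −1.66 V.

+2.47 V

Ag⁺(aq) gains electrons, so the Ag⁺/Ag couple is the cathode; the Al³⁺/Al couple is the anode.
E°cell = E°(cathode) − E°(anode) = +0.81 − (−1.66) = +2.47 V.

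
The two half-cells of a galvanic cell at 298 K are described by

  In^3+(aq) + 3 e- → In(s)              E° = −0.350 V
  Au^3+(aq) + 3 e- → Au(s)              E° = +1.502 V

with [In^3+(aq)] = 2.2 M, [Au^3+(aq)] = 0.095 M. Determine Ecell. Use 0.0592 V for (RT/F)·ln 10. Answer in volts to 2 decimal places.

+1.83 V

The Au³⁺/Au couple has the more positive E°, so it is the cathode; In³⁺/In is the anode.
The standard potential is +1.502 − (−0.350) = +1.852 V and the balanced reaction transfers n = 3 electrons.
Balancing gives Au^3+(aq) + In(s) → Au(s) + In^3+(aq); hence Q = [In^3+(aq)] / [Au^3+(aq)] = 23.2 (log Q = 1.365).
E = E° − (0.0592/n)·log Q = +1.852 − (0.0592/3)(1.365) = +1.83 V.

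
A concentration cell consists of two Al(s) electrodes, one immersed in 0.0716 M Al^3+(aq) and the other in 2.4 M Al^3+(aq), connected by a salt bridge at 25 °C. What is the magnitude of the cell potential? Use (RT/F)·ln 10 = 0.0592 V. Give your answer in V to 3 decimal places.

For a concentration cell E°cell = 0, since both electrodes use the same couple.
The compartment with the higher Al^3+(aq) concentration (2.4 M) acts as the cathode; ions are reduced there and produced at the dilute (0.0716 M) anode.
With n = 3, Ecell = −(0.0592/3)·log([dilute]/[conc]) = −(0.0592/3)·log(0.0716/2.4) = +0.030 V.

0.030 V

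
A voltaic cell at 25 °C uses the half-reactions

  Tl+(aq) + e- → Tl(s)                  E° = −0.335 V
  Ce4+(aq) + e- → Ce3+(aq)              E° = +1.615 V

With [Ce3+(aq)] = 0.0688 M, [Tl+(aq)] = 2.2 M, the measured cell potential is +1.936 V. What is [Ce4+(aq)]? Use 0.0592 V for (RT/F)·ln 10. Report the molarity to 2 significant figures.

Ce⁴⁺/Ce³⁺ is the cathode (higher E°); E°cell = +1.615 − (−0.335) = +1.950 V with n = 1.
From the Nernst equation, log Q = n(E° − E)/0.0592 = 1·(+1.950 − (+1.936))/0.0592 = 0.236.
For Ce4+(aq) + Tl(s) → Ce3+(aq) + Tl+(aq), the reaction quotient is Q = ([Ce3+(aq)]·[Tl+(aq)]) / [Ce4+(aq)].
Substituting the known concentrations and solving, log [Ce4+(aq)] = −1.056 and [Ce4+(aq)] = 0.088 M.

0.088 M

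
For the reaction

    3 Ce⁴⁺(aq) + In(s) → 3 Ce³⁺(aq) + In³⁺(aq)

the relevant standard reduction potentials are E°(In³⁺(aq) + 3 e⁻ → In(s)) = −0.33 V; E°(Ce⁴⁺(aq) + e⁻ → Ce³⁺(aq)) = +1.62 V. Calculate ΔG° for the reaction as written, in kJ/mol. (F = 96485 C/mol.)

−564 kJ/mol

In the reaction as written Ce⁴⁺(aq) is reduced, so the Ce⁴⁺/Ce³⁺ couple is the cathode and In³⁺/In is the anode.
E°cell = +1.62 − (−0.33) = +1.95 V; balancing electrons gives n = 3.
ΔG° = −nFE°cell = −(3)(96485)(+1.95) J/mol = −564 kJ/mol.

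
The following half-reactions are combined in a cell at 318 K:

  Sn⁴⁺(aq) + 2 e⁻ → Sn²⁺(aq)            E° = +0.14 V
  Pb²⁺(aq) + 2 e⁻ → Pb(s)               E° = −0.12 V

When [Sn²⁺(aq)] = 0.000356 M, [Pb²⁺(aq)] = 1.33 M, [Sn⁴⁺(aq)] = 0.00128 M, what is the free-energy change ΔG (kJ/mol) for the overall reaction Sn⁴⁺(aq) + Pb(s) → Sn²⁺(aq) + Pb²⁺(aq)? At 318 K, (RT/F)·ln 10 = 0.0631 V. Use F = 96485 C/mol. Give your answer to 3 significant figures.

The standard cell potential is +0.14 − (−0.12) = +0.26 V, with n = 2 electrons in the balanced equation.
Q = ([Sn²⁺(aq)]·[Pb²⁺(aq)]) / [Sn⁴⁺(aq)] = 0.37, so log Q = −0.432 and E = +0.26 − (0.0631/2)(−0.432) = +0.2736 V.
ΔG = −nFE = −(2)(96485)(+0.2736) J/mol = −52.8 kJ/mol.

−52.8 kJ/mol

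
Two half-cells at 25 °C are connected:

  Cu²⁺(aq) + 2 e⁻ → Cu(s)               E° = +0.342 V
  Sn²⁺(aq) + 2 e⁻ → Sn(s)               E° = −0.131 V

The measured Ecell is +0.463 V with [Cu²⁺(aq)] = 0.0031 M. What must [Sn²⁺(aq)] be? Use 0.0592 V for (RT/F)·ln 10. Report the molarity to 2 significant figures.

The Cu²⁺/Cu couple has the larger reduction potential, so it is the cathode: E°cell = +0.342 − (−0.131) = +0.473 V and n = 2.
Since E = E° − (0.0592/n)·log Q, log Q = n(E° − E)/0.0592 = 0.338.
Balancing electrons gives Cu²⁺(aq) + Sn(s) → Cu(s) + Sn²⁺(aq); thus Q = [Sn²⁺(aq)] / [Cu²⁺(aq)].
Solving for the unknown gives log [Sn²⁺(aq)] = −2.171, so [Sn²⁺(aq)] ≈ 0.0067 M.

0.0067 M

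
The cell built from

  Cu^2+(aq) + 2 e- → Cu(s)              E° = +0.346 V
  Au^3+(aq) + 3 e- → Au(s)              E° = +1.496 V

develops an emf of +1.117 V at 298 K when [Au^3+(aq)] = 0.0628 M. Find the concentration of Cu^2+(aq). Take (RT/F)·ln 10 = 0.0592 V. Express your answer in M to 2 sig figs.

2.1 M

The Au³⁺/Au couple has the larger reduction potential, so it is the cathode: E°cell = +1.496 − (+0.346) = +1.150 V and n = 6.
From the Nernst equation, log Q = n(E° − E)/0.0592 = 6·(+1.150 − (+1.117))/0.0592 = 3.345.
For 2 Au^3+(aq) + 3 Cu(s) → 2 Au(s) + 3 Cu^2+(aq), the reaction quotient is Q = [Cu^2+(aq)]^3 / [Au^3+(aq)]^2.
Substituting the known concentrations and solving, log [Cu^2+(aq)] = 0.314 and [Cu^2+(aq)] = 2.1 M.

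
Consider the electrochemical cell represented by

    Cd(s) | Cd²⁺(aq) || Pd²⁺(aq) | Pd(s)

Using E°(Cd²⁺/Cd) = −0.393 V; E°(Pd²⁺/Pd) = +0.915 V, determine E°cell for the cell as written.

By convention the left-hand electrode in cell notation is the anode (oxidation) and the right-hand electrode is the cathode (reduction).
E°cell = E°(right) − E°(left) = +0.915 − (−0.393) = +1.308 V.

+1.308 V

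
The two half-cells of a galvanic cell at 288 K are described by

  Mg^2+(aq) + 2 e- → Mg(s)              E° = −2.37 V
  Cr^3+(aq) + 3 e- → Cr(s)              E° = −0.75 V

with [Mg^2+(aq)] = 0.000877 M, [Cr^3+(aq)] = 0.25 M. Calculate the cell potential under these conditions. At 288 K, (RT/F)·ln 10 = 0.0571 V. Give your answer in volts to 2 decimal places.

Cr³⁺/Cr is reduced (cathode, E° = −0.75 V) and Mg²⁺/Mg is oxidized (anode).
The standard potential is −0.75 − (−2.37) = +1.62 V and the balanced reaction transfers n = 6 electrons.
For the overall reaction 2 Cr^3+(aq) + 3 Mg(s) → 2 Cr(s) + 3 Mg^2+(aq), Q = [Mg^2+(aq)]^3 / [Cr^3+(aq)]^2 = 1.08×10^−8, giving log Q = −7.967.
By the Nernst equation, E = +1.62 − (0.0571/6)·(−7.967) = +1.70 V.

+1.70 V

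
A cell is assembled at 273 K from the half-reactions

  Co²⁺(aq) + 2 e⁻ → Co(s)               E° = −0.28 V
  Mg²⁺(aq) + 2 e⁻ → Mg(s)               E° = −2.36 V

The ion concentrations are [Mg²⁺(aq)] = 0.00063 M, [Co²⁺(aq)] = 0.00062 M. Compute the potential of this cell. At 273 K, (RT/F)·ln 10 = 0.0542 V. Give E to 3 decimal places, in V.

+2.080 V

The Co²⁺/Co couple has the more positive E°, so it is the cathode; Mg²⁺/Mg is the anode.
E°cell = E°cat − E°an = −0.28 − (−2.36) = +2.08 V; n = 2.
The balanced reaction is Co²⁺(aq) + Mg(s) → Co(s) + Mg²⁺(aq), so Q = [Mg²⁺(aq)] / [Co²⁺(aq)] = 1.02 and log Q = 0.007.
E = E° − (0.0542/n)·log Q = +2.08 − (0.0542/2)(0.007) = +2.080 V.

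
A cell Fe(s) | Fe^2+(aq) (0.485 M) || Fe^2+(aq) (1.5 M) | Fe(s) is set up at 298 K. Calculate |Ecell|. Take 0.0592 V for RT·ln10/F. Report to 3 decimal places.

For a concentration cell E°cell = 0, since both electrodes use the same couple.
The compartment with the higher Fe^2+(aq) concentration (1.5 M) acts as the cathode; ions are reduced there and produced at the dilute (0.485 M) anode.
With n = 2, Ecell = −(0.0592/2)·log([dilute]/[conc]) = −(0.0592/2)·log(0.485/1.5) = +0.015 V.

0.015 V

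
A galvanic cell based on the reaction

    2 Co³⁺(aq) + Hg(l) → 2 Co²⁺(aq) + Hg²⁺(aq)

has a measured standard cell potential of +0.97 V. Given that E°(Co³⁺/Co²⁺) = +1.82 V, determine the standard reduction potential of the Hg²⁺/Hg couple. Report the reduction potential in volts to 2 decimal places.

In the reaction as written the Co³⁺/Co²⁺ couple is reduced (cathode) and Hg²⁺/Hg is oxidized (anode), so E°cell = E°(Co³⁺/Co²⁺) − E°(Hg²⁺/Hg).
E°(Hg²⁺/Hg) = E°(cathode) − E°cell = +1.82 − (+0.97) = +0.85 V.

+0.85 V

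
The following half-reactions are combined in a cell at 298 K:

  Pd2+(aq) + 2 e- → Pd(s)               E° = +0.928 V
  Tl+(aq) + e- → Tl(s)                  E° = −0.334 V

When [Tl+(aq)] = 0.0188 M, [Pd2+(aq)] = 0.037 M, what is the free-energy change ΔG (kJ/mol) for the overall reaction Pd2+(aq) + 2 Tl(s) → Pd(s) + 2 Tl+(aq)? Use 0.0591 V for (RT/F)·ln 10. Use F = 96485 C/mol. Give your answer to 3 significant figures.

With Pd²⁺/Pd reduced at the cathode, E°cell = +0.928 − (−0.334) = +1.262 V and n = 2.
The reaction quotient is [Tl+(aq)]^2 / [Pd2+(aq)] = 0.00955; by Nernst, E = +1.262 − (0.0591/2)(−2.020) = +1.3217 V.
Finally ΔG = −nFE = −(2)(96485 C/mol)(+1.3217 V) = −255 kJ/mol.

−255 kJ/mol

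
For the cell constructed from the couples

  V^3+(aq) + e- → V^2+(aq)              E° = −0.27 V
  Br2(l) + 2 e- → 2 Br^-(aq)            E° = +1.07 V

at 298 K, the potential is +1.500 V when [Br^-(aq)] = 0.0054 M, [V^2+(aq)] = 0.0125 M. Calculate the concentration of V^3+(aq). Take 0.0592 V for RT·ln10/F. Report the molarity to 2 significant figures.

The Br₂/Br⁻ couple has the larger reduction potential, so it is the cathode: E°cell = +1.07 − (−0.27) = +1.34 V and n = 2.
Since E = E° − (0.0592/n)·log Q, log Q = n(E° − E)/0.0592 = −5.405.
For Br2(l) + 2 V^2+(aq) → 2 Br^-(aq) + 2 V^3+(aq), the reaction quotient is Q = ([Br^-(aq)]^2·[V^3+(aq)]^2) / [V^2+(aq)]^2.
Solving for the unknown gives log [V^3+(aq)] = −2.338, so [V^3+(aq)] ≈ 0.0046 M.

0.0046 M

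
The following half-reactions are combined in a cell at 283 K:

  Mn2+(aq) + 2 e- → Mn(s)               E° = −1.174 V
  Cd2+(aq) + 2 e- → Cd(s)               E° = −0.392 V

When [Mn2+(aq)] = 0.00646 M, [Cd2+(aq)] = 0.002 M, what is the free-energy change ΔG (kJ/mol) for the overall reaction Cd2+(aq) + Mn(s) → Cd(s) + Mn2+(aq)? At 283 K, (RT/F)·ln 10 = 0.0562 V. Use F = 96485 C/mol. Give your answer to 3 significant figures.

−148 kJ/mol

The standard cell potential is −0.392 − (−1.174) = +0.782 V, with n = 2 electrons in the balanced equation.
Here Q = [Mn2+(aq)] / [Cd2+(aq)] = 3.23 (log Q = 0.509), giving E = +0.782 − (0.0562/2)·(0.509) = +0.7677 V.
ΔG = −nFE = −(2)(96485)(+0.7677) J/mol = −148 kJ/mol.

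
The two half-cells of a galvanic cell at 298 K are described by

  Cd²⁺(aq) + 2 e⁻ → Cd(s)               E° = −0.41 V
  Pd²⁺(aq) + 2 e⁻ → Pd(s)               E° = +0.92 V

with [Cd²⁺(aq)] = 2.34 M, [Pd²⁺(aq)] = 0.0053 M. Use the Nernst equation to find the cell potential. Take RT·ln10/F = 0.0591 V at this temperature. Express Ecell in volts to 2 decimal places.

Since E°(Pd²⁺/Pd) > E°(Cd²⁺/Cd), Pd²⁺/Pd serves as the cathode.
E°cell = +0.92 − (−0.41) = +1.33 V, with n = 2 electrons transferred.
Balancing gives Pd²⁺(aq) + Cd(s) → Pd(s) + Cd²⁺(aq); hence Q = [Cd²⁺(aq)] / [Pd²⁺(aq)] = 442 (log Q = 2.645).
Applying E = E° − (RT ln10/nF)·log Q gives +1.33 − (0.0591/2)(2.645) = +1.25 V.

+1.25 V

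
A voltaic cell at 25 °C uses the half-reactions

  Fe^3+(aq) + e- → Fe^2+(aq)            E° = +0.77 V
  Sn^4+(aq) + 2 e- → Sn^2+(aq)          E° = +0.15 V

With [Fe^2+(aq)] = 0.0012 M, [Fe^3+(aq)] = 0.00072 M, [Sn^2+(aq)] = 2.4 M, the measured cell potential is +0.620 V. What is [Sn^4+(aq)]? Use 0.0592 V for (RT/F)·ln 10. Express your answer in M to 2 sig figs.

0.86 M

With Fe³⁺/Fe²⁺ at the cathode and Sn⁴⁺/Sn²⁺ at the anode, E°cell = +0.77 − (+0.15) = +0.62 V (n = 2).
Since E = E° − (0.0592/n)·log Q, log Q = n(E° − E)/0.0592 = 0.000.
Balancing electrons gives 2 Fe^3+(aq) + Sn^2+(aq) → 2 Fe^2+(aq) + Sn^4+(aq); thus Q = ([Fe^2+(aq)]^2·[Sn^4+(aq)]) / ([Fe^3+(aq)]^2·[Sn^2+(aq)]).
Isolating [Sn^4+(aq)] in Q = 10^{0.000} yields log [Sn^4+(aq)] = −0.063, i.e. 0.86 M.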